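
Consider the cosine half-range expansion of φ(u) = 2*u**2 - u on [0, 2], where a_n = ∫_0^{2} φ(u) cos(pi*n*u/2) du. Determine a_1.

a_1 = ∫_0^{2} (2*u**2 - u) cos(pi*u/2) du.
Integrating by parts twice (tabular method), an antiderivative of (2*u**2 - u) cos(pi*u/2) is 4*u**2*sin(pi*u/2)/pi - 2*u*sin(pi*u/2)/pi + 16*u*cos(pi*u/2)/pi**2 - 32*sin(pi*u/2)/pi**3 - 4*cos(pi*u/2)/pi**2; evaluating from 0 to 2: ∫_{0}^{2} (2*u**2 - u) cos(pi*u/2) du = (-28/pi**2) - (-4/pi**2) = -24/pi**2.
Hence a_1 = -24/pi**2.

-24/pi**2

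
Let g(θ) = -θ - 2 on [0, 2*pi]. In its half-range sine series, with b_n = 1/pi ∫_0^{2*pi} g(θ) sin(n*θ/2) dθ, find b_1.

b_1 = 1/pi ∫_0^{2*pi} (-θ - 2) sin(θ/2) dθ.
Integrating by parts (boundary term plus one more integral), an antiderivative of (-θ - 2) sin(θ/2) is 2*θ*cos(θ/2) - 4*sin(θ/2) + 4*cos(θ/2); evaluating from 0 to 2*pi: ∫_{0}^{2*pi} (-θ - 2) sin(θ/2) dθ = (-4*pi - 4) - (4) = -4*pi - 8.
Hence b_1 = (1/pi)·(-4*pi - 8) = -4 - 8/pi.

-4 - 8/pi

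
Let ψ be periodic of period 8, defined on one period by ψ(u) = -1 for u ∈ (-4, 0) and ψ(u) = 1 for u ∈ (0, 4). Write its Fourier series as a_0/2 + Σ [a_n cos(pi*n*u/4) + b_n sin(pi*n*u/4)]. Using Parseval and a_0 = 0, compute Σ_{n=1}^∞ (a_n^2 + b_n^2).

Parseval: a_0^2/2 + Σ_{n≥1} (a_n^2+b_n^2) = 1/4 ∫_{-4}^{4} ψ(u)^2 du = 2.
Subtract a_0^2/2 = 0: Σ (a_n^2+b_n^2) = 2.

2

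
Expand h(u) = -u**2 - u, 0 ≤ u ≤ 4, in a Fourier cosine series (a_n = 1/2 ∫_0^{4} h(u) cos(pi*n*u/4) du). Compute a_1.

a_1 = 1/2 ∫_0^{4} (-u**2 - u) cos(pi*u/4) du.
Integrating by parts twice (tabular method), an antiderivative of (-u**2 - u) cos(pi*u/4) is -4*u**2*sin(pi*u/4)/pi - 4*u*sin(pi*u/4)/pi - 32*u*cos(pi*u/4)/pi**2 + 128*sin(pi*u/4)/pi**3 - 16*cos(pi*u/4)/pi**2; evaluating from 0 to 4: ∫_{0}^{4} (-u**2 - u) cos(pi*u/4) du = (144/pi**2) - (-16/pi**2) = 160/pi**2.
Hence a_1 = (1/2)·(160/pi**2) = 80/pi**2.

80/pi**2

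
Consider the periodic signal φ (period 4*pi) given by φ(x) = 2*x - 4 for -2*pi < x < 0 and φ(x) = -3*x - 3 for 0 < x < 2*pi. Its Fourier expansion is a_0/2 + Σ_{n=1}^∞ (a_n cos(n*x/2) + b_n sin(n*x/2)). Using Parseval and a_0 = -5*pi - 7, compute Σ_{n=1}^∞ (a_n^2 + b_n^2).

Parseval: a_0^2/2 + Σ_{n≥1} (a_n^2+b_n^2) = (1/(2*pi)) ∫_{-2*pi}^{2*pi} φ(x)^2 dx = 25 + 34*pi + 52*pi**2/3.
Subtract a_0^2/2 = (7 + 5*pi)**2/2: Σ (a_n^2+b_n^2) = -pi + 1/2 + 29*pi**2/6.

-pi + 1/2 + 29*pi**2/6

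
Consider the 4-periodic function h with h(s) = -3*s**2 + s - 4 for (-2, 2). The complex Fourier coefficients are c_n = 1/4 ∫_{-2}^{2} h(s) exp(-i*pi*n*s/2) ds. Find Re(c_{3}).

Since h is real-valued, Re(c_{3}) = 1/4 ∫_{-2}^{2} h(s) cos(3*pi*s/2) ds = a_{3}/2.
Integrating by parts twice (tabular method), an antiderivative of (-3*s**2 + s - 4) cos(3*pi*s/2) is -2*s**2*sin(3*pi*s/2)/pi + 2*s*sin(3*pi*s/2)/(3*pi) - 8*s*cos(3*pi*s/2)/(3*pi**2) - 8*sin(3*pi*s/2)/(3*pi) + 16*sin(3*pi*s/2)/(9*pi**3) + 4*cos(3*pi*s/2)/(9*pi**2); evaluating from -2 to 2: ∫_{-2}^{2} (-3*s**2 + s - 4) cos(3*pi*s/2) ds = (44/(9*pi**2)) - (-52/(9*pi**2)) = 32/(3*pi**2).
Hence Re(c_{3}) = (1/4)·(32/(3*pi**2)) = 8/(3*pi**2).

8/(3*pi**2)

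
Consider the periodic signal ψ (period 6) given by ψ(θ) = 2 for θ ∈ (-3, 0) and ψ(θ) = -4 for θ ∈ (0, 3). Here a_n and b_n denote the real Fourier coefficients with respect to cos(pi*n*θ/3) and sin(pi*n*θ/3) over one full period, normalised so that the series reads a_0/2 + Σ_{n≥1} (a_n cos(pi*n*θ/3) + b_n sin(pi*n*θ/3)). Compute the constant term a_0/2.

a_0 = 1/3 ∫_{-3}^{3} ψ(θ) dθ = 1/3 · (-6) = -2.
So the constant term a_0/2 = -1.

-1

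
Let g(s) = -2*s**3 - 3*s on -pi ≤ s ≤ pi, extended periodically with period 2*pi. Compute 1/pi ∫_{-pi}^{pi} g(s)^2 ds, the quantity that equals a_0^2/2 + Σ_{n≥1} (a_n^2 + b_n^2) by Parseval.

1/pi ∫_{-pi}^{pi} g(s)^2 ds = 1/pi · (2*pi**3*(105 + 84*pi**2 + 20*pi**4)/35) = 2*pi**2*(105 + 84*pi**2 + 20*pi**4)/35.

2*pi**2*(105 + 84*pi**2 + 20*pi**4)/35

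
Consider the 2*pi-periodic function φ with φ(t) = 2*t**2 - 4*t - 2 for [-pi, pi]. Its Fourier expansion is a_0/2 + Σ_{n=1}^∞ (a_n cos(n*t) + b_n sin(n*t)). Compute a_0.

a_0 = 1/pi ∫_{-pi}^{pi} φ(t) dt = 1/pi · (4*pi*(-3 + pi**2)/3) = -4 + 4*pi**2/3.

-4 + 4*pi**2/3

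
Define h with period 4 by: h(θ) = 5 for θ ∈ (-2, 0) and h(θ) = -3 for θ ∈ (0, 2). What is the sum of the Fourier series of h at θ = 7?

5

θ = 7 differs from θ = -1 by 2 full period(s), and the series is 4-periodic.
h is continuous at θ = -1 with value 5, so the series converges to 5 there.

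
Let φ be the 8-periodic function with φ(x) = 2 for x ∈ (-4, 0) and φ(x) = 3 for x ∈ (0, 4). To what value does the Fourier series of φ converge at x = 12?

x = 12 differs from x = -4 by 2 full period(s), and the series is 8-periodic.
At x = -4 the one-sided limits are φ(-4^-) = 3 and φ(-4^+) = 2.
By Dirichlet's theorem the series converges to their average, [(3) + (2)]/2 = 5/2.

5/2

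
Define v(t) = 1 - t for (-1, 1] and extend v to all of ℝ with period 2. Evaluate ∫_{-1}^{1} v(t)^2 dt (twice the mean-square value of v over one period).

8/3

∫_{-1}^{1} v(t)^2 dt = 8/3.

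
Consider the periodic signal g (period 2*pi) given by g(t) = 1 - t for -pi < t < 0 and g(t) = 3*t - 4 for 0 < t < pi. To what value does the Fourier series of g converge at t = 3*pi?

t = 3*pi differs from t = pi by 1 full period(s), and the series is 2*pi-periodic.
At t = pi the one-sided limits are g(pi^-) = -4 + 3*pi and g(pi^+) = 1 + pi.
By Dirichlet's theorem the series converges to their average, [(-4 + 3*pi) + (1 + pi)]/2 = -3/2 + 2*pi.

-3/2 + 2*pi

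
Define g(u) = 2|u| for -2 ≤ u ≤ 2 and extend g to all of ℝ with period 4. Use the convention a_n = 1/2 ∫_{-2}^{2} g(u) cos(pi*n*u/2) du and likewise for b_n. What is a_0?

4

a_0 = 1/2 ∫_{-2}^{2} g(u) du = 1/2 · (8) = 4.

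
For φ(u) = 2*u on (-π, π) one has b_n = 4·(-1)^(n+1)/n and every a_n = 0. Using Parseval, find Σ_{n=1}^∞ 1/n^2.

pi**2/6

Parseval: Σ b_n^2 = (1/π) ∫_{-π}^{π} φ(u)^2 du = 8*pi**2/3.
Σ b_n^2 = Σ 16/n^2, so Σ 1/n^2 = (8*pi**2/3)/16 = pi**2/6.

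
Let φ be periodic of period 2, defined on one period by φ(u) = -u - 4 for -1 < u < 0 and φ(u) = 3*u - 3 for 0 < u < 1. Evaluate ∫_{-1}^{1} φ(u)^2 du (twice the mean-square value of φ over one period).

46/3

∫_{-1}^{1} φ(u)^2 du = 46/3.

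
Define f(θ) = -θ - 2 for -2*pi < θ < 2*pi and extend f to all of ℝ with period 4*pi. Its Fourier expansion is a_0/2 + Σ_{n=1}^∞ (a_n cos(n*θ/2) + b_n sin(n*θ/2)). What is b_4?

b_4 = (1/(2*pi)) ∫_{-2*pi}^{2*pi} f(θ) sin(2*θ) dθ.
Integrating by parts (boundary term plus one more integral), an antiderivative of (-θ - 2) sin(2*θ) is θ*cos(2*θ)/2 - sin(2*θ)/4 + cos(2*θ); evaluating from -2*pi to 2*pi: ∫_{-2*pi}^{2*pi} (-θ - 2) sin(2*θ) dθ = (1 + pi) - (1 - pi) = 2*pi.
Hence b_4 = (1/(2*pi))·(2*pi) = 1.

1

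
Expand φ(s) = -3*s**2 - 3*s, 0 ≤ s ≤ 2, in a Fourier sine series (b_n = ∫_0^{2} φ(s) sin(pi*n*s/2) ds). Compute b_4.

b_4 = ∫_0^{2} (-3*s**2 - 3*s) sin(2*pi*s) ds.
Integrating by parts twice (tabular method), an antiderivative of (-3*s**2 - 3*s) sin(2*pi*s) is 3*s**2*cos(2*pi*s)/(2*pi) - 3*s*sin(2*pi*s)/(2*pi**2) + 3*s*cos(2*pi*s)/(2*pi) - 3*sin(2*pi*s)/(4*pi**2) - 3*cos(2*pi*s)/(4*pi**3); evaluating from 0 to 2: ∫_{0}^{2} (-3*s**2 - 3*s) sin(2*pi*s) ds = (-3/(4*pi**3) + 9/pi) - (-3/(4*pi**3)) = 9/pi.
Hence b_4 = 9/pi.

9/pi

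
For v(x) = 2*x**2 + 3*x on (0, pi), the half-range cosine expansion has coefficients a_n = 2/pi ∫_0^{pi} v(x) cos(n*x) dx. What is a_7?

a_7 = 2/pi ∫_0^{pi} (2*x**2 + 3*x) cos(7*x) dx.
Integrating by parts twice (tabular method), an antiderivative of (2*x**2 + 3*x) cos(7*x) is 2*x**2*sin(7*x)/7 + 3*x*sin(7*x)/7 + 4*x*cos(7*x)/49 - 4*sin(7*x)/343 + 3*cos(7*x)/49; evaluating from 0 to pi: ∫_{0}^{pi} (2*x**2 + 3*x) cos(7*x) dx = (-4*pi/49 - 3/49) - (3/49) = -4*pi/49 - 6/49.
Hence a_7 = (2/pi)·(-4*pi/49 - 6/49) = 4*(-2*pi - 3)/(49*pi).

4*(-2*pi - 3)/(49*pi)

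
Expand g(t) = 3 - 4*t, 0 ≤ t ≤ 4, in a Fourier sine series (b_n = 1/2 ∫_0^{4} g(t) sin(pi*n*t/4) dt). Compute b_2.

b_2 = 1/2 ∫_0^{4} (3 - 4*t) sin(pi*t/2) dt.
Integrating by parts (boundary term plus one more integral), an antiderivative of (3 - 4*t) sin(pi*t/2) is 8*t*cos(pi*t/2)/pi - 16*sin(pi*t/2)/pi**2 - 6*cos(pi*t/2)/pi; evaluating from 0 to 4: ∫_{0}^{4} (3 - 4*t) sin(pi*t/2) dt = (26/pi) - (-6/pi) = 32/pi.
Hence b_2 = (1/2)·(32/pi) = 16/pi.

16/pi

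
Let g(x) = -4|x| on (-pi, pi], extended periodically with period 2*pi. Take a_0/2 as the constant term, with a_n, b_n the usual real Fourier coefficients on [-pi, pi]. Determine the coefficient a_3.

a_3 = 1/pi ∫_{-pi}^{pi} g(x) cos(3*x) dx.
g is even and cos(3*x) is even, so the integrand is even and a_3 = 2/pi ∫_0^{pi} g(x) cos(3*x) dx.
Integrating by parts (boundary term plus one more integral), an antiderivative of (-4*x) cos(3*x) is -4*x*sin(3*x)/3 - 4*cos(3*x)/9; evaluating from 0 to pi: ∫_{0}^{pi} (-4*x) cos(3*x) dx = (4/9) - (-4/9) = 8/9.
Hence a_3 = (2/pi)·(8/9) = 16/(9*pi).

16/(9*pi)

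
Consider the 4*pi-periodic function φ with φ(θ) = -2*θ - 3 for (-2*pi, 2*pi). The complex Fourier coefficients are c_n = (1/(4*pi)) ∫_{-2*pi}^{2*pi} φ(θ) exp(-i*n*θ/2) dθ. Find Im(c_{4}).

Since φ is real-valued, Im(c_{4}) = -(1/(4*pi)) ∫_{-2*pi}^{2*pi} φ(θ) sin(2*θ) dθ = -b_{4}/2.
Integrating by parts (boundary term plus one more integral), an antiderivative of (-2*θ - 3) sin(2*θ) is θ*cos(2*θ) - sin(2*θ)/2 + 3*cos(2*θ)/2; evaluating from -2*pi to 2*pi: ∫_{-2*pi}^{2*pi} (-2*θ - 3) sin(2*θ) dθ = (3/2 + 2*pi) - (3/2 - 2*pi) = 4*pi.
Hence Im(c_{4}) = (-1/(4*pi))·(4*pi) = -1.

-1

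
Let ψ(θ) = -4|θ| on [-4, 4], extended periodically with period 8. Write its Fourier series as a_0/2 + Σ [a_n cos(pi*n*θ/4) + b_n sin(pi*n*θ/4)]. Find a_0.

-16

a_0 = 1/4 ∫_{-4}^{4} ψ(θ) dθ = 1/4 · (-64) = -16.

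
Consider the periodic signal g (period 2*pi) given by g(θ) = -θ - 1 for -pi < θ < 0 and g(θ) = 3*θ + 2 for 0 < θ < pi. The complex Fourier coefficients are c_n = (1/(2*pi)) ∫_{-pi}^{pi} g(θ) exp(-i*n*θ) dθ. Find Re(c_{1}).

-4/pi

Since g is real-valued, Re(c_{1}) = (1/(2*pi)) ∫_{-pi}^{pi} g(θ) cos(θ) dθ = a_{1}/2.
Split the integral at the breakpoints.
Integrating by parts (boundary term plus one more integral), an antiderivative of (-θ - 1) cos(θ) is -θ*sin(θ) - sin(θ) - cos(θ); evaluating from -pi to 0: ∫_{-pi}^{0} (-θ - 1) cos(θ) dθ = (-1) - (1) = -2.
Integrating by parts (boundary term plus one more integral), an antiderivative of (3*θ + 2) cos(θ) is 3*θ*sin(θ) + 2*sin(θ) + 3*cos(θ); evaluating from 0 to pi: ∫_{0}^{pi} (3*θ + 2) cos(θ) dθ = (-3) - (3) = -6.
So ∫_{-pi}^{pi} g(θ) cos(θ) dθ = -8.
Hence Re(c_{1}) = (1/(2*pi))·(-8) = -4/pi.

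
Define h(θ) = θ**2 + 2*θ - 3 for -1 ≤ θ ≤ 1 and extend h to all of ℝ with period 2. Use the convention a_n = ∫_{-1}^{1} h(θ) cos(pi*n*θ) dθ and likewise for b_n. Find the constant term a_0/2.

a_0 = ∫_{-1}^{1} h(θ) dθ = -16/3.
So the constant term a_0/2 = -8/3.

-8/3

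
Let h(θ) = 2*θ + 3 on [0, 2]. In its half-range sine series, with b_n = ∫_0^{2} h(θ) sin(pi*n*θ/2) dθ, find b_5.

4/pi

b_5 = ∫_0^{2} (2*θ + 3) sin(5*pi*θ/2) dθ.
Integrating by parts (boundary term plus one more integral), an antiderivative of (2*θ + 3) sin(5*pi*θ/2) is -4*θ*cos(5*pi*θ/2)/(5*pi) + 8*sin(5*pi*θ/2)/(25*pi**2) - 6*cos(5*pi*θ/2)/(5*pi); evaluating from 0 to 2: ∫_{0}^{2} (2*θ + 3) sin(5*pi*θ/2) dθ = (14/(5*pi)) - (-6/(5*pi)) = 4/pi.
Hence b_5 = 4/pi.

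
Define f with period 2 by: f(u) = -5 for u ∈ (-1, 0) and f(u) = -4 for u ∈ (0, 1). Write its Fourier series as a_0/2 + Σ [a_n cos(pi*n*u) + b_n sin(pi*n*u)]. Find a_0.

a_0 = ∫_{-1}^{1} f(u) du = -9.

-9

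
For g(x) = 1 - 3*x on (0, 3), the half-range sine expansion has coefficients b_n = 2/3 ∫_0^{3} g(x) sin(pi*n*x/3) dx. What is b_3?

b_3 = 2/3 ∫_0^{3} (1 - 3*x) sin(pi*x) dx.
Integrating by parts (boundary term plus one more integral), an antiderivative of (1 - 3*x) sin(pi*x) is 3*x*cos(pi*x)/pi - 3*sin(pi*x)/pi**2 - cos(pi*x)/pi; evaluating from 0 to 3: ∫_{0}^{3} (1 - 3*x) sin(pi*x) dx = (-8/pi) - (-1/pi) = -7/pi.
Hence b_3 = (2/3)·(-7/pi) = -14/(3*pi).

-14/(3*pi)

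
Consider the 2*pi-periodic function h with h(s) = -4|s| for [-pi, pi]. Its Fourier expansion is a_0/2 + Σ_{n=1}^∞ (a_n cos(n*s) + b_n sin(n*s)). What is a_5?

a_5 = 1/pi ∫_{-pi}^{pi} h(s) cos(5*s) ds.
h is even and cos(5*s) is even, so the integrand is even and a_5 = 2/pi ∫_0^{pi} h(s) cos(5*s) ds.
Integrating by parts (boundary term plus one more integral), an antiderivative of (-4*s) cos(5*s) is -4*s*sin(5*s)/5 - 4*cos(5*s)/25; evaluating from 0 to pi: ∫_{0}^{pi} (-4*s) cos(5*s) ds = (4/25) - (-4/25) = 8/25.
Hence a_5 = (2/pi)·(8/25) = 16/(25*pi).

16/(25*pi)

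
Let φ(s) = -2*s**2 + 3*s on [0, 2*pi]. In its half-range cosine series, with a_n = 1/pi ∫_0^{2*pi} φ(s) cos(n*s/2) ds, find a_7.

8*(-3 + 4*pi)/(49*pi)

a_7 = 1/pi ∫_0^{2*pi} (-2*s**2 + 3*s) cos(7*s/2) ds.
Integrating by parts twice (tabular method), an antiderivative of (-2*s**2 + 3*s) cos(7*s/2) is -4*s**2*sin(7*s/2)/7 + 6*s*sin(7*s/2)/7 - 16*s*cos(7*s/2)/49 + 32*sin(7*s/2)/343 + 12*cos(7*s/2)/49; evaluating from 0 to 2*pi: ∫_{0}^{2*pi} (-2*s**2 + 3*s) cos(7*s/2) ds = (-12/49 + 32*pi/49) - (12/49) = -24/49 + 32*pi/49.
Hence a_7 = (1/pi)·(-24/49 + 32*pi/49) = 8*(-3 + 4*pi)/(49*pi).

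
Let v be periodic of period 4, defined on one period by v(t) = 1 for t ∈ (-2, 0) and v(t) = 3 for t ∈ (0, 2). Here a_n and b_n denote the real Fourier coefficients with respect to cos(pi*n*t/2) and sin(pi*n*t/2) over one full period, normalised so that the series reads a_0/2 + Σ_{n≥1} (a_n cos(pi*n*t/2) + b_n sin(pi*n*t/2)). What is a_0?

a_0 = 1/2 ∫_{-2}^{2} v(t) dt = 1/2 · (8) = 4.

4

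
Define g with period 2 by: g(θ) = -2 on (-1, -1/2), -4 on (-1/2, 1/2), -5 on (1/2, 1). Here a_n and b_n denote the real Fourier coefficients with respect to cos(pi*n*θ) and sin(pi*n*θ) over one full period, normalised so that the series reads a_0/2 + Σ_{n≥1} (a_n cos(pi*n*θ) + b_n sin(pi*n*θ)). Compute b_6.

b_6 = ∫_{-1}^{1} g(θ) sin(6*pi*θ) dθ.
Split the integral at the breakpoints.
Directly, an antiderivative of (-2) sin(6*pi*θ) is cos(6*pi*θ)/(3*pi); evaluating from -1 to -1/2: ∫_{-1}^{-1/2} (-2) sin(6*pi*θ) dθ = (-1/(3*pi)) - (1/(3*pi)) = -2/(3*pi).
Directly, an antiderivative of (-4) sin(6*pi*θ) is 2*cos(6*pi*θ)/(3*pi); evaluating from -1/2 to 1/2: ∫_{-1/2}^{1/2} (-4) sin(6*pi*θ) dθ = (-2/(3*pi)) - (-2/(3*pi)) = 0.
Directly, an antiderivative of (-5) sin(6*pi*θ) is 5*cos(6*pi*θ)/(6*pi); evaluating from 1/2 to 1: ∫_{1/2}^{1} (-5) sin(6*pi*θ) dθ = (5/(6*pi)) - (-5/(6*pi)) = 5/(3*pi).
Summing the pieces gives b_6 = 1/pi.

1/pi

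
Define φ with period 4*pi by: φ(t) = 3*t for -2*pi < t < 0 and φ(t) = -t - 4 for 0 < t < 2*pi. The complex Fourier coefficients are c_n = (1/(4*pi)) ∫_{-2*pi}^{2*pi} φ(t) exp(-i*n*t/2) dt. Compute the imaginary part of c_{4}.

1/2

Since φ is real-valued, Im(c_{4}) = -(1/(4*pi)) ∫_{-2*pi}^{2*pi} φ(t) sin(2*t) dt = -b_{4}/2.
Split the integral at the breakpoints.
Integrating by parts (boundary term plus one more integral), an antiderivative of (3*t) sin(2*t) is -3*t*cos(2*t)/2 + 3*sin(2*t)/4; evaluating from -2*pi to 0: ∫_{-2*pi}^{0} (3*t) sin(2*t) dt = (0) - (3*pi) = -3*pi.
Integrating by parts (boundary term plus one more integral), an antiderivative of (-t - 4) sin(2*t) is t*cos(2*t)/2 - sin(2*t)/4 + 2*cos(2*t); evaluating from 0 to 2*pi: ∫_{0}^{2*pi} (-t - 4) sin(2*t) dt = (2 + pi) - (2) = pi.
So ∫_{-2*pi}^{2*pi} φ(t) sin(2*t) dt = -2*pi.
Hence Im(c_{4}) = (-1/(4*pi))·(-2*pi) = 1/2.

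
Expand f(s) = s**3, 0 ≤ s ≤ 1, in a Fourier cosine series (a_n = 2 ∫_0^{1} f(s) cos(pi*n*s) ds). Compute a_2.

3/(2*pi**2)

a_2 = 2 ∫_0^{1} (s**3) cos(2*pi*s) ds.
Integrating by parts three times (tabular method), an antiderivative of (s**3) cos(2*pi*s) is s**3*sin(2*pi*s)/(2*pi) + 3*s**2*cos(2*pi*s)/(4*pi**2) - 3*s*sin(2*pi*s)/(4*pi**3) - 3*cos(2*pi*s)/(8*pi**4); evaluating from 0 to 1: ∫_{0}^{1} (s**3) cos(2*pi*s) ds = (3*(-1 + 2*pi**2)/(8*pi**4)) - (-3/(8*pi**4)) = 3/(4*pi**2).
Hence a_2 = 2·(3/(4*pi**2)) = 3/(2*pi**2).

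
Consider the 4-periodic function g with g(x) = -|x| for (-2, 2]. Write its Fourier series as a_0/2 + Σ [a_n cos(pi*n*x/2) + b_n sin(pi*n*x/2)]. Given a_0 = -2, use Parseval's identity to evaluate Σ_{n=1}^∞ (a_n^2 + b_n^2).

Parseval: a_0^2/2 + Σ_{n≥1} (a_n^2+b_n^2) = 1/2 ∫_{-2}^{2} g(x)^2 dx = 8/3.
Subtract a_0^2/2 = 2: Σ (a_n^2+b_n^2) = 2/3.

2/3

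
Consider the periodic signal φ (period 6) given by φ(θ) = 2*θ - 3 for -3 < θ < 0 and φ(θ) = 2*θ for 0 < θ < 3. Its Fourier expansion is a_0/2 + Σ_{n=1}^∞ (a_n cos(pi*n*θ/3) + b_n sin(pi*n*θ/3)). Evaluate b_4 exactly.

-3/pi

b_4 = 1/3 ∫_{-3}^{3} φ(θ) sin(4*pi*θ/3) dθ.
Split the integral at the breakpoints.
Integrating by parts (boundary term plus one more integral), an antiderivative of (2*θ - 3) sin(4*pi*θ/3) is -3*θ*cos(4*pi*θ/3)/(2*pi) + 9*sin(4*pi*θ/3)/(8*pi**2) + 9*cos(4*pi*θ/3)/(4*pi); evaluating from -3 to 0: ∫_{-3}^{0} (2*θ - 3) sin(4*pi*θ/3) dθ = (9/(4*pi)) - (27/(4*pi)) = -9/(2*pi).
Integrating by parts (boundary term plus one more integral), an antiderivative of (2*θ) sin(4*pi*θ/3) is -3*θ*cos(4*pi*θ/3)/(2*pi) + 9*sin(4*pi*θ/3)/(8*pi**2); evaluating from 0 to 3: ∫_{0}^{3} (2*θ) sin(4*pi*θ/3) dθ = (-9/(2*pi)) - (0) = -9/(2*pi).
Summing the pieces and multiplying by (1/3) gives b_4 = -3/pi.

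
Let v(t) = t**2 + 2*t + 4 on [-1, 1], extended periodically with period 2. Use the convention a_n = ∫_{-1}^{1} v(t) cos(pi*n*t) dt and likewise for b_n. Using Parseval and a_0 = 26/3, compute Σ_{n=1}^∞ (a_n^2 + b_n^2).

Parseval: a_0^2/2 + Σ_{n≥1} (a_n^2+b_n^2) = ∫_{-1}^{1} v(t)^2 dt = 202/5.
Subtract a_0^2/2 = 338/9: Σ (a_n^2+b_n^2) = 128/45.

128/45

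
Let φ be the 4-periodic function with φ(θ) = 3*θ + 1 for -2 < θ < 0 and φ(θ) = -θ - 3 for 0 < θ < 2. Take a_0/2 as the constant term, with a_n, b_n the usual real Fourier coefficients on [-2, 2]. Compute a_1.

a_1 = 1/2 ∫_{-2}^{2} φ(θ) cos(pi*θ/2) dθ.
Split the integral at the breakpoints.
Integrating by parts (boundary term plus one more integral), an antiderivative of (3*θ + 1) cos(pi*θ/2) is 6*θ*sin(pi*θ/2)/pi + 2*sin(pi*θ/2)/pi + 12*cos(pi*θ/2)/pi**2; evaluating from -2 to 0: ∫_{-2}^{0} (3*θ + 1) cos(pi*θ/2) dθ = (12/pi**2) - (-12/pi**2) = 24/pi**2.
Integrating by parts (boundary term plus one more integral), an antiderivative of (-θ - 3) cos(pi*θ/2) is -2*θ*sin(pi*θ/2)/pi - 6*sin(pi*θ/2)/pi - 4*cos(pi*θ/2)/pi**2; evaluating from 0 to 2: ∫_{0}^{2} (-θ - 3) cos(pi*θ/2) dθ = (4/pi**2) - (-4/pi**2) = 8/pi**2.
Summing the pieces and multiplying by (1/2) gives a_1 = 16/pi**2.

16/pi**2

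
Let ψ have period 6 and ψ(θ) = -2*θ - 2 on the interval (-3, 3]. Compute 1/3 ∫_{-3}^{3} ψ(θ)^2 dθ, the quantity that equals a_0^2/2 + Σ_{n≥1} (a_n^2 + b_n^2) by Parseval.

1/3 ∫_{-3}^{3} ψ(θ)^2 dθ = 1/3 · (96) = 32.

32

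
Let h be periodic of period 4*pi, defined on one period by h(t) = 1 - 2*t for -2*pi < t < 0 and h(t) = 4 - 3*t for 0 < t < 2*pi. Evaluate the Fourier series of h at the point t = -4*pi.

5/2

t = -4*pi differs from t = 0 by -1 full period(s), and the series is 4*pi-periodic.
At t = 0 the one-sided limits are h(0^-) = 1 and h(0^+) = 4.
By Dirichlet's theorem the series converges to their average, [(1) + (4)]/2 = 5/2.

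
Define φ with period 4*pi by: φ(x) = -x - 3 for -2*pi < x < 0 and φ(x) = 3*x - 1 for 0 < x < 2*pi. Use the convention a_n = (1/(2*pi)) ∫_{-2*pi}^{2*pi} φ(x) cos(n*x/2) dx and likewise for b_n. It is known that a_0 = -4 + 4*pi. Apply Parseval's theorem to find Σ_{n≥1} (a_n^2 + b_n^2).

Parseval: a_0^2/2 + Σ_{n≥1} (a_n^2+b_n^2) = (1/(2*pi)) ∫_{-2*pi}^{2*pi} φ(x)^2 dx = -12*pi + 10 + 40*pi**2/3.
Subtract a_0^2/2 = 8*(1 - pi)**2: Σ (a_n^2+b_n^2) = 2 + 4*pi + 16*pi**2/3.

2 + 4*pi + 16*pi**2/3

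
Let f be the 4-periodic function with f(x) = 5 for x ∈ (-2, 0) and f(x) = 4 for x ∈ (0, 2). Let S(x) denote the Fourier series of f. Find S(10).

9/2

x = 10 differs from x = 2 by 2 full period(s), and the series is 4-periodic.
At x = 2 the one-sided limits are f(2^-) = 4 and f(2^+) = 5.
By Dirichlet's theorem the series converges to their average, [(4) + (5)]/2 = 9/2.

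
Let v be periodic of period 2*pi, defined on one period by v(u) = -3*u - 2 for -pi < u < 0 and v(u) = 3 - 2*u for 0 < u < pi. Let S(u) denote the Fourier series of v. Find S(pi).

At u = pi the one-sided limits are v(pi^-) = 3 - 2*pi and v(pi^+) = -2 + 3*pi.
By Dirichlet's theorem the series converges to their average, [(3 - 2*pi) + (-2 + 3*pi)]/2 = 1/2 + pi/2.

1/2 + pi/2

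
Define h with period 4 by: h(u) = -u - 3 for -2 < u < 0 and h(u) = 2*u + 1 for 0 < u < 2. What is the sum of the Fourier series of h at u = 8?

-1

u = 8 differs from u = 0 by 2 full period(s), and the series is 4-periodic.
At u = 0 the one-sided limits are h(0^-) = -3 and h(0^+) = 1.
By Dirichlet's theorem the series converges to their average, [(-3) + (1)]/2 = -1.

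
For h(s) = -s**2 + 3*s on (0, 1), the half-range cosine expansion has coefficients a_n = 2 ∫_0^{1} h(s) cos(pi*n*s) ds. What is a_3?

a_3 = 2 ∫_0^{1} (-s**2 + 3*s) cos(3*pi*s) ds.
Integrating by parts twice (tabular method), an antiderivative of (-s**2 + 3*s) cos(3*pi*s) is -s**2*sin(3*pi*s)/(3*pi) + s*sin(3*pi*s)/pi - 2*s*cos(3*pi*s)/(9*pi**2) + 2*sin(3*pi*s)/(27*pi**3) + cos(3*pi*s)/(3*pi**2); evaluating from 0 to 1: ∫_{0}^{1} (-s**2 + 3*s) cos(3*pi*s) ds = (-1/(9*pi**2)) - (1/(3*pi**2)) = -4/(9*pi**2).
Hence a_3 = 2·(-4/(9*pi**2)) = -8/(9*pi**2).

-8/(9*pi**2)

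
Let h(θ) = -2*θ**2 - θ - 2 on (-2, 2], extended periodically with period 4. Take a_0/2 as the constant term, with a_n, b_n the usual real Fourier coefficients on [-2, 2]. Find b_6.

b_6 = 1/2 ∫_{-2}^{2} h(θ) sin(3*pi*θ) dθ.
Integrating by parts twice (tabular method), an antiderivative of (-2*θ**2 - θ - 2) sin(3*pi*θ) is 2*θ**2*cos(3*pi*θ)/(3*pi) - 4*θ*sin(3*pi*θ)/(9*pi**2) + θ*cos(3*pi*θ)/(3*pi) - sin(3*pi*θ)/(9*pi**2) - 4*cos(3*pi*θ)/(27*pi**3) + 2*cos(3*pi*θ)/(3*pi); evaluating from -2 to 2: ∫_{-2}^{2} (-2*θ**2 - θ - 2) sin(3*pi*θ) dθ = (-4/(27*pi**3) + 4/pi) - (4*(-1 + 18*pi**2)/(27*pi**3)) = 4/(3*pi).
Hence b_6 = (1/2)·(4/(3*pi)) = 2/(3*pi).

2/(3*pi)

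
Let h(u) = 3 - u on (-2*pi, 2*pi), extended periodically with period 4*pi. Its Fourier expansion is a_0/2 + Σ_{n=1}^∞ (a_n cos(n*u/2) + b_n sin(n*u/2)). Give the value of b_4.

1

b_4 = (1/(2*pi)) ∫_{-2*pi}^{2*pi} h(u) sin(2*u) du.
Integrating by parts (boundary term plus one more integral), an antiderivative of (3 - u) sin(2*u) is u*cos(2*u)/2 - sin(2*u)/4 - 3*cos(2*u)/2; evaluating from -2*pi to 2*pi: ∫_{-2*pi}^{2*pi} (3 - u) sin(2*u) du = (-3/2 + pi) - (-pi - 3/2) = 2*pi.
Hence b_4 = (1/(2*pi))·(2*pi) = 1.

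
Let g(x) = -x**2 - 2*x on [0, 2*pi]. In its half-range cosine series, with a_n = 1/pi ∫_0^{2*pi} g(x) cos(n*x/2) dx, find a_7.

16*(1 + pi)/(49*pi)

a_7 = 1/pi ∫_0^{2*pi} (-x**2 - 2*x) cos(7*x/2) dx.
Integrating by parts twice (tabular method), an antiderivative of (-x**2 - 2*x) cos(7*x/2) is -2*x**2*sin(7*x/2)/7 - 4*x*sin(7*x/2)/7 - 8*x*cos(7*x/2)/49 + 16*sin(7*x/2)/343 - 8*cos(7*x/2)/49; evaluating from 0 to 2*pi: ∫_{0}^{2*pi} (-x**2 - 2*x) cos(7*x/2) dx = (8/49 + 16*pi/49) - (-8/49) = 16/49 + 16*pi/49.
Hence a_7 = (1/pi)·(16/49 + 16*pi/49) = 16*(1 + pi)/(49*pi).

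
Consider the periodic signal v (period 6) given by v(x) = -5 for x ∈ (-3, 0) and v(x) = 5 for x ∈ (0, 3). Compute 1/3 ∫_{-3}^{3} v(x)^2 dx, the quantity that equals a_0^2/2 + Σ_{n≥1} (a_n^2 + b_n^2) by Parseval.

1/3 ∫_{-3}^{3} v(x)^2 dx = 1/3 · (150) = 50.

50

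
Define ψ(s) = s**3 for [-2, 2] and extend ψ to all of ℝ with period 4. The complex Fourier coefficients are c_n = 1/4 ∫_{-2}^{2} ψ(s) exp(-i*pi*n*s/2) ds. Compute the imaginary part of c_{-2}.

Since ψ is real-valued, Im(c_{-2}) = -1/4 ∫_{-2}^{2} ψ(s) sin(-pi*s) ds = b_{2}/2.
ψ is odd and sin(-pi*s) is odd, so the integrand is even: ∫_{-2}^{2} ψ(s) sin(-pi*s) ds = 2∫_0^{2} ψ(s) sin(-pi*s) ds.
Integrating by parts three times (tabular method), an antiderivative of (s**3) sin(-pi*s) is s**3*cos(pi*s)/pi - 3*s**2*sin(pi*s)/pi**2 - 6*s*cos(pi*s)/pi**3 + 6*sin(pi*s)/pi**4; evaluating from 0 to 2: ∫_{0}^{2} (s**3) sin(-pi*s) ds = (-12/pi**3 + 8/pi) - (0) = -12/pi**3 + 8/pi.
So ∫_{-2}^{2} ψ(s) sin(-pi*s) ds = -24/pi**3 + 16/pi.
Hence Im(c_{-2}) = (-1/4)·(-24/pi**3 + 16/pi) = -4/pi + 6/pi**3.

-4/pi + 6/pi**3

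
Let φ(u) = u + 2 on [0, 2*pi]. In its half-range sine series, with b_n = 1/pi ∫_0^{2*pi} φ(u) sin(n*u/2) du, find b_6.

b_6 = 1/pi ∫_0^{2*pi} (u + 2) sin(3*u) du.
Integrating by parts (boundary term plus one more integral), an antiderivative of (u + 2) sin(3*u) is -u*cos(3*u)/3 + sin(3*u)/9 - 2*cos(3*u)/3; evaluating from 0 to 2*pi: ∫_{0}^{2*pi} (u + 2) sin(3*u) du = (-2*pi/3 - 2/3) - (-2/3) = -2*pi/3.
Hence b_6 = (1/pi)·(-2*pi/3) = -2/3.

-2/3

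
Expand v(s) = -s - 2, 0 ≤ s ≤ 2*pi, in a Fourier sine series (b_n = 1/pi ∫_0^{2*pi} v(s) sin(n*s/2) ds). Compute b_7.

b_7 = 1/pi ∫_0^{2*pi} (-s - 2) sin(7*s/2) ds.
Integrating by parts (boundary term plus one more integral), an antiderivative of (-s - 2) sin(7*s/2) is 2*s*cos(7*s/2)/7 - 4*sin(7*s/2)/49 + 4*cos(7*s/2)/7; evaluating from 0 to 2*pi: ∫_{0}^{2*pi} (-s - 2) sin(7*s/2) ds = (-4*pi/7 - 4/7) - (4/7) = -4*pi/7 - 8/7.
Hence b_7 = (1/pi)·(-4*pi/7 - 8/7) = 4*(-pi - 2)/(7*pi).

4*(-pi - 2)/(7*pi)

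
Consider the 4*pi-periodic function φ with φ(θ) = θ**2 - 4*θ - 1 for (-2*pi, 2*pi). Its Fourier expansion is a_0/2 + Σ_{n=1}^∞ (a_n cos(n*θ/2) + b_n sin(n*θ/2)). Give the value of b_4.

b_4 = (1/(2*pi)) ∫_{-2*pi}^{2*pi} φ(θ) sin(2*θ) dθ.
Integrating by parts twice (tabular method), an antiderivative of (θ**2 - 4*θ - 1) sin(2*θ) is -θ**2*cos(2*θ)/2 + θ*sin(2*θ)/2 + 2*θ*cos(2*θ) - sin(2*θ) + 3*cos(2*θ)/4; evaluating from -2*pi to 2*pi: ∫_{-2*pi}^{2*pi} (θ**2 - 4*θ - 1) sin(2*θ) dθ = (-2*pi**2 + 3/4 + 4*pi) - (-2*pi**2 - 4*pi + 3/4) = 8*pi.
Hence b_4 = (1/(2*pi))·(8*pi) = 4.

4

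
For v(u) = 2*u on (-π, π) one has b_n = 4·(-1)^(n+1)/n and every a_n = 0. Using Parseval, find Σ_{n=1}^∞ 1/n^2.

Parseval: Σ b_n^2 = (1/π) ∫_{-π}^{π} v(u)^2 du = 8*pi**2/3.
Σ b_n^2 = Σ 16/n^2, so Σ 1/n^2 = (8*pi**2/3)/16 = pi**2/6.

pi**2/6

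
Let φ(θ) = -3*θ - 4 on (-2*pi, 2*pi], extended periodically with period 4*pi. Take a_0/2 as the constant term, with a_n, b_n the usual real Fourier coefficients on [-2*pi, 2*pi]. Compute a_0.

-8

a_0 = (1/(2*pi)) ∫_{-2*pi}^{2*pi} φ(θ) dθ = (1/(2*pi)) · (-16*pi) = -8.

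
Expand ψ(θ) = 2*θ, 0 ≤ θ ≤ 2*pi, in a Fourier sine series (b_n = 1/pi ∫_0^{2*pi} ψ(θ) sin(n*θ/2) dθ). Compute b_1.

b_1 = 1/pi ∫_0^{2*pi} (2*θ) sin(θ/2) dθ.
Integrating by parts (boundary term plus one more integral), an antiderivative of (2*θ) sin(θ/2) is -4*θ*cos(θ/2) + 8*sin(θ/2); evaluating from 0 to 2*pi: ∫_{0}^{2*pi} (2*θ) sin(θ/2) dθ = (8*pi) - (0) = 8*pi.
Hence b_1 = (1/pi)·(8*pi) = 8.

8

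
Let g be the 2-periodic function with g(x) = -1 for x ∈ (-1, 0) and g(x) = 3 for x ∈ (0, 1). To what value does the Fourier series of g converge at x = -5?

1

x = -5 differs from x = -1 by -2 full period(s), and the series is 2-periodic.
At x = -1 the one-sided limits are g(-1^-) = 3 and g(-1^+) = -1.
By Dirichlet's theorem the series converges to their average, [(3) + (-1)]/2 = 1.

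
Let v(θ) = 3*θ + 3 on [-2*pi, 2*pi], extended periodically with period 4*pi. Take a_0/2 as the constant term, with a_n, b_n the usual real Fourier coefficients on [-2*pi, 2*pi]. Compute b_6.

-2

b_6 = (1/(2*pi)) ∫_{-2*pi}^{2*pi} v(θ) sin(3*θ) dθ.
Integrating by parts (boundary term plus one more integral), an antiderivative of (3*θ + 3) sin(3*θ) is -θ*cos(3*θ) + sin(3*θ)/3 - cos(3*θ); evaluating from -2*pi to 2*pi: ∫_{-2*pi}^{2*pi} (3*θ + 3) sin(3*θ) dθ = (-2*pi - 1) - (-1 + 2*pi) = -4*pi.
Hence b_6 = (1/(2*pi))·(-4*pi) = -2.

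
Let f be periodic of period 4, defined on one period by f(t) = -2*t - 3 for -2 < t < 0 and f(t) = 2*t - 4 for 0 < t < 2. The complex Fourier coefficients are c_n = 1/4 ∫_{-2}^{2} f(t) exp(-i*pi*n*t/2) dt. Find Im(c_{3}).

Since f is real-valued, Im(c_{3}) = -1/4 ∫_{-2}^{2} f(t) sin(3*pi*t/2) dt = -b_{3}/2.
Split the integral at the breakpoints.
Integrating by parts (boundary term plus one more integral), an antiderivative of (-2*t - 3) sin(3*pi*t/2) is 4*t*cos(3*pi*t/2)/(3*pi) - 8*sin(3*pi*t/2)/(9*pi**2) + 2*cos(3*pi*t/2)/pi; evaluating from -2 to 0: ∫_{-2}^{0} (-2*t - 3) sin(3*pi*t/2) dt = (2/pi) - (2/(3*pi)) = 4/(3*pi).
Integrating by parts (boundary term plus one more integral), an antiderivative of (2*t - 4) sin(3*pi*t/2) is -4*t*cos(3*pi*t/2)/(3*pi) + 8*sin(3*pi*t/2)/(9*pi**2) + 8*cos(3*pi*t/2)/(3*pi); evaluating from 0 to 2: ∫_{0}^{2} (2*t - 4) sin(3*pi*t/2) dt = (0) - (8/(3*pi)) = -8/(3*pi).
So ∫_{-2}^{2} f(t) sin(3*pi*t/2) dt = -4/(3*pi).
Hence Im(c_{3}) = (-1/4)·(-4/(3*pi)) = 1/(3*pi).

1/(3*pi)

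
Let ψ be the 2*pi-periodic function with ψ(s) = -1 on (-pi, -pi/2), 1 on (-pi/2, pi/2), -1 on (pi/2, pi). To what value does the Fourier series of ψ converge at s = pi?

-1

ψ is continuous at s = pi with value -1, so the series converges to -1 there.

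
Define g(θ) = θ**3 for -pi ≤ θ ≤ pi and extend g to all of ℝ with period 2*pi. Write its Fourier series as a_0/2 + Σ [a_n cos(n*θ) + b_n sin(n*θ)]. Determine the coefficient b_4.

3/16 - pi**2/2

b_4 = 1/pi ∫_{-pi}^{pi} g(θ) sin(4*θ) dθ.
g is odd and sin(4*θ) is odd, so the integrand is even and b_4 = 2/pi ∫_0^{pi} g(θ) sin(4*θ) dθ.
Integrating by parts three times (tabular method), an antiderivative of (θ**3) sin(4*θ) is -θ**3*cos(4*θ)/4 + 3*θ**2*sin(4*θ)/16 + 3*θ*cos(4*θ)/32 - 3*sin(4*θ)/128; evaluating from 0 to pi: ∫_{0}^{pi} (θ**3) sin(4*θ) dθ = (pi*(3 - 8*pi**2)/32) - (0) = pi*(3 - 8*pi**2)/32.
Hence b_4 = (2/pi)·(pi*(3 - 8*pi**2)/32) = 3/16 - pi**2/2.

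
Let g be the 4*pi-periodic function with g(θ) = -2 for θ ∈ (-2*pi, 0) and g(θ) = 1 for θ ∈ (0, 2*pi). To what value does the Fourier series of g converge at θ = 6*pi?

-1/2

θ = 6*pi differs from θ = -2*pi by 2 full period(s), and the series is 4*pi-periodic.
At θ = -2*pi the one-sided limits are g(-2*pi^-) = 1 and g(-2*pi^+) = -2.
By Dirichlet's theorem the series converges to their average, [(1) + (-2)]/2 = -1/2.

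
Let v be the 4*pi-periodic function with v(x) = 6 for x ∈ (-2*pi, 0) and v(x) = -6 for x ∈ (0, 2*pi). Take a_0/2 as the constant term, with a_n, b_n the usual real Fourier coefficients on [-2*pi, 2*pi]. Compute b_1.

-24/pi

b_1 = (1/(2*pi)) ∫_{-2*pi}^{2*pi} v(x) sin(x/2) dx.
v is odd and sin(x/2) is odd, so the integrand is even and b_1 = 1/pi ∫_0^{2*pi} v(x) sin(x/2) dx.
Directly, an antiderivative of (-6) sin(x/2) is 12*cos(x/2); evaluating from 0 to 2*pi: ∫_{0}^{2*pi} (-6) sin(x/2) dx = (-12) - (12) = -24.
Hence b_1 = (1/pi)·(-24) = -24/pi.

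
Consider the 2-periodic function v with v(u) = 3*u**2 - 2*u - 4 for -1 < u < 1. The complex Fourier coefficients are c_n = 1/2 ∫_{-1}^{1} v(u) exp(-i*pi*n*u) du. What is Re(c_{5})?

Since v is real-valued, Re(c_{5}) = 1/2 ∫_{-1}^{1} v(u) cos(5*pi*u) du = a_{5}/2.
Integrating by parts twice (tabular method), an antiderivative of (3*u**2 - 2*u - 4) cos(5*pi*u) is 3*u**2*sin(5*pi*u)/(5*pi) - 2*u*sin(5*pi*u)/(5*pi) + 6*u*cos(5*pi*u)/(25*pi**2) - 4*sin(5*pi*u)/(5*pi) - 6*sin(5*pi*u)/(125*pi**3) - 2*cos(5*pi*u)/(25*pi**2); evaluating from -1 to 1: ∫_{-1}^{1} (3*u**2 - 2*u - 4) cos(5*pi*u) du = (-4/(25*pi**2)) - (8/(25*pi**2)) = -12/(25*pi**2).
Hence Re(c_{5}) = (1/2)·(-12/(25*pi**2)) = -6/(25*pi**2).

-6/(25*pi**2)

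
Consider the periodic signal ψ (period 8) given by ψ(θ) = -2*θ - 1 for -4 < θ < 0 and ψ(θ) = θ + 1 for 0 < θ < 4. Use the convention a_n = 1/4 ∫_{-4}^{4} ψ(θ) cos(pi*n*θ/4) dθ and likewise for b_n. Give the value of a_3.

a_3 = 1/4 ∫_{-4}^{4} ψ(θ) cos(3*pi*θ/4) dθ.
Split the integral at the breakpoints.
Integrating by parts (boundary term plus one more integral), an antiderivative of (-2*θ - 1) cos(3*pi*θ/4) is -8*θ*sin(3*pi*θ/4)/(3*pi) - 4*sin(3*pi*θ/4)/(3*pi) - 32*cos(3*pi*θ/4)/(9*pi**2); evaluating from -4 to 0: ∫_{-4}^{0} (-2*θ - 1) cos(3*pi*θ/4) dθ = (-32/(9*pi**2)) - (32/(9*pi**2)) = -64/(9*pi**2).
Integrating by parts (boundary term plus one more integral), an antiderivative of (θ + 1) cos(3*pi*θ/4) is 4*θ*sin(3*pi*θ/4)/(3*pi) + 4*sin(3*pi*θ/4)/(3*pi) + 16*cos(3*pi*θ/4)/(9*pi**2); evaluating from 0 to 4: ∫_{0}^{4} (θ + 1) cos(3*pi*θ/4) dθ = (-16/(9*pi**2)) - (16/(9*pi**2)) = -32/(9*pi**2).
Summing the pieces and multiplying by (1/4) gives a_3 = -8/(3*pi**2).

-8/(3*pi**2)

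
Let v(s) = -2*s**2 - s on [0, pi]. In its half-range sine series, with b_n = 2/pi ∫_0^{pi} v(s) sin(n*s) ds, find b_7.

b_7 = 2/pi ∫_0^{pi} (-2*s**2 - s) sin(7*s) ds.
Integrating by parts twice (tabular method), an antiderivative of (-2*s**2 - s) sin(7*s) is 2*s**2*cos(7*s)/7 - 4*s*sin(7*s)/49 + s*cos(7*s)/7 - sin(7*s)/49 - 4*cos(7*s)/343; evaluating from 0 to pi: ∫_{0}^{pi} (-2*s**2 - s) sin(7*s) ds = (-2*pi**2/7 - pi/7 + 4/343) - (-4/343) = -2*pi**2/7 - pi/7 + 8/343.
Hence b_7 = (2/pi)·(-2*pi**2/7 - pi/7 + 8/343) = 2*(-98*pi**2 - 49*pi + 8)/(343*pi).

2*(-98*pi**2 - 49*pi + 8)/(343*pi)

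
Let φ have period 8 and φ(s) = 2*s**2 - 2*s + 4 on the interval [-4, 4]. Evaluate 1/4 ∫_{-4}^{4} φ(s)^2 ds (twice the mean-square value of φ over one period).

9824/15

1/4 ∫_{-4}^{4} φ(s)^2 ds = 1/4 · (39296/15) = 9824/15.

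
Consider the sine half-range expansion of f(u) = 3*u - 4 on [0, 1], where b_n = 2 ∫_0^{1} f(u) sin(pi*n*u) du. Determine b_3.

b_3 = 2 ∫_0^{1} (3*u - 4) sin(3*pi*u) du.
Integrating by parts (boundary term plus one more integral), an antiderivative of (3*u - 4) sin(3*pi*u) is -u*cos(3*pi*u)/pi + sin(3*pi*u)/(3*pi**2) + 4*cos(3*pi*u)/(3*pi); evaluating from 0 to 1: ∫_{0}^{1} (3*u - 4) sin(3*pi*u) du = (-1/(3*pi)) - (4/(3*pi)) = -5/(3*pi).
Hence b_3 = 2·(-5/(3*pi)) = -10/(3*pi).

-10/(3*pi)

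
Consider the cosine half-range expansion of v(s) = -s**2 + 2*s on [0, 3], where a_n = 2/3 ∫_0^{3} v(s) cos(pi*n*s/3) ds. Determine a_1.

12/pi**2

a_1 = 2/3 ∫_0^{3} (-s**2 + 2*s) cos(pi*s/3) ds.
Integrating by parts twice (tabular method), an antiderivative of (-s**2 + 2*s) cos(pi*s/3) is -3*s**2*sin(pi*s/3)/pi + 6*s*sin(pi*s/3)/pi - 18*s*cos(pi*s/3)/pi**2 + 54*sin(pi*s/3)/pi**3 + 18*cos(pi*s/3)/pi**2; evaluating from 0 to 3: ∫_{0}^{3} (-s**2 + 2*s) cos(pi*s/3) ds = (36/pi**2) - (18/pi**2) = 18/pi**2.
Hence a_1 = (2/3)·(18/pi**2) = 12/pi**2.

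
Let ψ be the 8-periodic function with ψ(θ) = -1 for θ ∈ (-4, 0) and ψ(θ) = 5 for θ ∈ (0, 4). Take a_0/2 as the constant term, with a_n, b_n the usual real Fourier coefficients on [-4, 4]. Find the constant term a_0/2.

a_0 = 1/4 ∫_{-4}^{4} ψ(θ) dθ = 1/4 · (16) = 4.
So the constant term a_0/2 = 2.

2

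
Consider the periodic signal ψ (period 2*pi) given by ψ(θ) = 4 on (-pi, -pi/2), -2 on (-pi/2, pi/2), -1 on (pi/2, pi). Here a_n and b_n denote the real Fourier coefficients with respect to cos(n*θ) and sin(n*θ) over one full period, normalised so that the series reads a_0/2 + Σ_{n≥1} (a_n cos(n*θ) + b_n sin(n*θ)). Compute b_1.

-5/pi

b_1 = 1/pi ∫_{-pi}^{pi} ψ(θ) sin(θ) dθ.
Split the integral at the breakpoints.
Directly, an antiderivative of (4) sin(θ) is -4*cos(θ); evaluating from -pi to -pi/2: ∫_{-pi}^{-pi/2} (4) sin(θ) dθ = (0) - (4) = -4.
Directly, an antiderivative of (-2) sin(θ) is 2*cos(θ); evaluating from -pi/2 to pi/2: ∫_{-pi/2}^{pi/2} (-2) sin(θ) dθ = (0) - (0) = 0.
Directly, an antiderivative of (-1) sin(θ) is cos(θ); evaluating from pi/2 to pi: ∫_{pi/2}^{pi} (-1) sin(θ) dθ = (-1) - (0) = -1.
Summing the pieces and multiplying by (1/pi) gives b_1 = -5/pi.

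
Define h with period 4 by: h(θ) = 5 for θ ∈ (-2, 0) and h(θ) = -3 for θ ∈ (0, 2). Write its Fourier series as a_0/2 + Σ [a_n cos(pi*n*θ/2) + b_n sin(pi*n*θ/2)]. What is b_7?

b_7 = 1/2 ∫_{-2}^{2} h(θ) sin(7*pi*θ/2) dθ.
Split the integral at the breakpoints.
Directly, an antiderivative of (5) sin(7*pi*θ/2) is -10*cos(7*pi*θ/2)/(7*pi); evaluating from -2 to 0: ∫_{-2}^{0} (5) sin(7*pi*θ/2) dθ = (-10/(7*pi)) - (10/(7*pi)) = -20/(7*pi).
Directly, an antiderivative of (-3) sin(7*pi*θ/2) is 6*cos(7*pi*θ/2)/(7*pi); evaluating from 0 to 2: ∫_{0}^{2} (-3) sin(7*pi*θ/2) dθ = (-6/(7*pi)) - (6/(7*pi)) = -12/(7*pi).
Summing the pieces and multiplying by (1/2) gives b_7 = -16/(7*pi).

-16/(7*pi)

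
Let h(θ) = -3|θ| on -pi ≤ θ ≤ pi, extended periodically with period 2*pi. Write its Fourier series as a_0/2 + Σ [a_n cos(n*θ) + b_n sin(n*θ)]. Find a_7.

12/(49*pi)

a_7 = 1/pi ∫_{-pi}^{pi} h(θ) cos(7*θ) dθ.
h is even and cos(7*θ) is even, so the integrand is even and a_7 = 2/pi ∫_0^{pi} h(θ) cos(7*θ) dθ.
Integrating by parts (boundary term plus one more integral), an antiderivative of (-3*θ) cos(7*θ) is -3*θ*sin(7*θ)/7 - 3*cos(7*θ)/49; evaluating from 0 to pi: ∫_{0}^{pi} (-3*θ) cos(7*θ) dθ = (3/49) - (-3/49) = 6/49.
Hence a_7 = (2/pi)·(6/49) = 12/(49*pi).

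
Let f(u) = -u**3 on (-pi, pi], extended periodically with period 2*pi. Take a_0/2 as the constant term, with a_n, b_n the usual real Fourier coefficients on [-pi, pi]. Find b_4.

b_4 = 1/pi ∫_{-pi}^{pi} f(u) sin(4*u) du.
f is odd and sin(4*u) is odd, so the integrand is even and b_4 = 2/pi ∫_0^{pi} f(u) sin(4*u) du.
Integrating by parts three times (tabular method), an antiderivative of (-u**3) sin(4*u) is u**3*cos(4*u)/4 - 3*u**2*sin(4*u)/16 - 3*u*cos(4*u)/32 + 3*sin(4*u)/128; evaluating from 0 to pi: ∫_{0}^{pi} (-u**3) sin(4*u) du = (pi*(-3 + 8*pi**2)/32) - (0) = pi*(-3 + 8*pi**2)/32.
Hence b_4 = (2/pi)·(pi*(-3 + 8*pi**2)/32) = -3/16 + pi**2/2.

-3/16 + pi**2/2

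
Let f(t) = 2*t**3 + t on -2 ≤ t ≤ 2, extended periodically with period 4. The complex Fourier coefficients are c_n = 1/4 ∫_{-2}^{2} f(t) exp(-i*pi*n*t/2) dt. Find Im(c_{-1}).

-96/pi**3 + 18/pi

Since f is real-valued, Im(c_{-1}) = -1/4 ∫_{-2}^{2} f(t) sin(-pi*t/2) dt = b_{1}/2.
f is odd and sin(-pi*t/2) is odd, so the integrand is even: ∫_{-2}^{2} f(t) sin(-pi*t/2) dt = 2∫_0^{2} f(t) sin(-pi*t/2) dt.
Integrating by parts three times (tabular method), an antiderivative of (2*t**3 + t) sin(-pi*t/2) is 4*t**3*cos(pi*t/2)/pi - 24*t**2*sin(pi*t/2)/pi**2 - 96*t*cos(pi*t/2)/pi**3 + 2*t*cos(pi*t/2)/pi - 4*sin(pi*t/2)/pi**2 + 192*sin(pi*t/2)/pi**4; evaluating from 0 to 2: ∫_{0}^{2} (2*t**3 + t) sin(-pi*t/2) dt = (-36/pi + 192/pi**3) - (0) = -36/pi + 192/pi**3.
So ∫_{-2}^{2} f(t) sin(-pi*t/2) dt = -72/pi + 384/pi**3.
Hence Im(c_{-1}) = (-1/4)·(-72/pi + 384/pi**3) = -96/pi**3 + 18/pi.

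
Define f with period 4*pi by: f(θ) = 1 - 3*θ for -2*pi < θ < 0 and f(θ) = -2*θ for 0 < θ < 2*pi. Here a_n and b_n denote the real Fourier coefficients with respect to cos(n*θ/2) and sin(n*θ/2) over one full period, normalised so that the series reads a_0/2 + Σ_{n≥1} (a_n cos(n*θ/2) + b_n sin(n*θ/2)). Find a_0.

1 + pi

a_0 = (1/(2*pi)) ∫_{-2*pi}^{2*pi} f(θ) dθ = (1/(2*pi)) · (2*pi*(1 + pi)) = 1 + pi.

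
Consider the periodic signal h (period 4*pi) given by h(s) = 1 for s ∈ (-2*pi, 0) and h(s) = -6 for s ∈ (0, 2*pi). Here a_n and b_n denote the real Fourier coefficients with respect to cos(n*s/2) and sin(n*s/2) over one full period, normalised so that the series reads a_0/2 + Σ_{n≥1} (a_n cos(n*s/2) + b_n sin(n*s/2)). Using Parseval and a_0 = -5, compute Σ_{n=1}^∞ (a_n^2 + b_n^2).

49/2

Parseval: a_0^2/2 + Σ_{n≥1} (a_n^2+b_n^2) = (1/(2*pi)) ∫_{-2*pi}^{2*pi} h(s)^2 ds = 37.
Subtract a_0^2/2 = 25/2: Σ (a_n^2+b_n^2) = 49/2.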